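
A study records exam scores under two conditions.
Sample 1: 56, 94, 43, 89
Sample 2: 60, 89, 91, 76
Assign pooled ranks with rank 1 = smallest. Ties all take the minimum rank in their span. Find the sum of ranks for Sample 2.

Sorted (ascending): 43, 56, 60, 76, 89, 89, 91, 94
The 2 values of 89 occupy positions 5–6 → each gets rank 5.
Sample 2 values → pooled ranks: 60→3, 89→5, 91→7, 76→4
Rank sum = 3 + 5 + 7 + 4 = 19

19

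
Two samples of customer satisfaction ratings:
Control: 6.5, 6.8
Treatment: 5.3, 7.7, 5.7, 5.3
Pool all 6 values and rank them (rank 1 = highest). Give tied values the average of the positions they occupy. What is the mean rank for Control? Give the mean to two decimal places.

Sorted (descending): 7.7, 6.8, 6.5, 5.7, 5.3, 5.3
The 2 values of 5.3 occupy positions 5–6 → average rank (5+6)/2 = 5.5.
Control values → pooled ranks: 6.5→3, 6.8→2
Mean rank = (3 + 2) / 2 = 2.50

2.50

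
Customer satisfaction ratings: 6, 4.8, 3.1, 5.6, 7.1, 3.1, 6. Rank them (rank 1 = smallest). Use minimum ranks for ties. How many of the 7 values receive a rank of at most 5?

Sorted (ascending): 3.1, 3.1, 4.8, 5.6, 6, 6, 7.1
The 2 values of 3.1 occupy positions 1–2 → each gets rank 1.
The 2 values of 6 occupy positions 5–6 → each gets rank 5.
Ranks ≤ 5: {1, 1, 3, 4, 5, 5} → 6 values.

6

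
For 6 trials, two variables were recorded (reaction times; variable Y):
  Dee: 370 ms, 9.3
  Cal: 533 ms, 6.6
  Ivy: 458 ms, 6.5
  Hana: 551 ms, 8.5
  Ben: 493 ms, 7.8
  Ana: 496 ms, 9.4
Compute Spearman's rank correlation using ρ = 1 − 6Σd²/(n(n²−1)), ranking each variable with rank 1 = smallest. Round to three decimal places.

Ranks of variable 1: 1, 5, 2, 6, 3, 4
Ranks of variable 2: 5, 2, 1, 4, 3, 6
d = r₁ − r₂: -4, 3, 1, 2, 0, -2
d²: 16, 9, 1, 4, 0, 4; Σd² = 34
ρ = 1 − 6·34/(6·35) = 1 − 204/210 = 0.029

0.029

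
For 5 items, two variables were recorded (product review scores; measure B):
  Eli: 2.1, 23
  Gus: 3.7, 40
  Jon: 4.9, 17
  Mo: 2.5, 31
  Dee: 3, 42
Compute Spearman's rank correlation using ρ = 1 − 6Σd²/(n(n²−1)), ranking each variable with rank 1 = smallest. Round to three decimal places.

-0.100

Ranks of variable 1: 1, 4, 5, 2, 3
Ranks of variable 2: 2, 4, 1, 3, 5
d = r₁ − r₂: -1, 0, 4, -1, -2
d²: 1, 0, 16, 1, 4; Σd² = 22
ρ = 1 − 6·22/(5·24) = 1 − 132/120 = -0.100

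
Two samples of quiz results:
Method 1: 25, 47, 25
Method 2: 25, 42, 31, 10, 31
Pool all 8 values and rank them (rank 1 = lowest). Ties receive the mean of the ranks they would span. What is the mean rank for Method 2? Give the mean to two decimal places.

Sorted (ascending): 10, 25, 25, 25, 31, 31, 42, 47
The 3 values of 25 occupy positions 2–4 → average rank 3.
The 2 values of 31 occupy positions 5–6 → average rank (5+6)/2 = 5.5.
Method 2 values → pooled ranks: 25→3, 42→7, 31→5.5, 10→1, 31→5.5
Mean rank = (3 + 7 + 5.5 + 1 + 5.5) / 5 = 4.40

4.40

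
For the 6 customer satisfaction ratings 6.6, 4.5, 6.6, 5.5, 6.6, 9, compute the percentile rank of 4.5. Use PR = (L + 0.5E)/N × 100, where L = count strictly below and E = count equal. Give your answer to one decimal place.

N = 6.
Strictly below 4.5: 0. Equal to 4.5: 1.
PR = (0 + 0.5·1)/6 × 100 = 8.3

8.3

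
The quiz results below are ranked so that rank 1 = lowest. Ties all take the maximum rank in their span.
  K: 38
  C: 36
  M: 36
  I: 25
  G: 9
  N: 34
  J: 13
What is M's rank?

Sorted (ascending): 9, 13, 25, 34, 36, 36, 38
The 2 values of 36 occupy positions 5–6 → each gets rank 6.
M has value 36 → rank 6.

6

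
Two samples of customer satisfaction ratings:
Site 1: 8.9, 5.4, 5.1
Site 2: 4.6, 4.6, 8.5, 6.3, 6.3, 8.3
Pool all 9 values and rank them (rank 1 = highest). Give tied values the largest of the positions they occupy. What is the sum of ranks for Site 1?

14

Sorted (descending): 8.9, 8.5, 8.3, 6.3, 6.3, 5.4, 5.1, 4.6, 4.6
The 2 values of 6.3 occupy positions 4–5 → each gets rank 5.
The 2 values of 4.6 occupy positions 8–9 → each gets rank 9.
Site 1 values → pooled ranks: 8.9→1, 5.4→6, 5.1→7
Rank sum = 1 + 6 + 7 = 14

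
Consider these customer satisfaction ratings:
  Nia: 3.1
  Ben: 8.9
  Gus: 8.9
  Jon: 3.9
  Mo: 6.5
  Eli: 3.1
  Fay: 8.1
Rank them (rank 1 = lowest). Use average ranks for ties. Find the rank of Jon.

Sorted (ascending): 3.1, 3.1, 3.9, 6.5, 8.1, 8.9, 8.9
The 2 values of 3.1 occupy positions 1–2 → average rank (1+2)/2 = 1.5.
The 2 values of 8.9 occupy positions 6–7 → average rank (6+7)/2 = 6.5.
Jon has value 3.9 → rank 3.

3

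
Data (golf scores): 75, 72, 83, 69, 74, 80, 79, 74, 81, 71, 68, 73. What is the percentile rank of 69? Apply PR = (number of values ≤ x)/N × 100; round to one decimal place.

16.7

N = 12.
Strictly below 69: 1. Equal to 69: 1.
PR = 2/12 × 100 = 16.7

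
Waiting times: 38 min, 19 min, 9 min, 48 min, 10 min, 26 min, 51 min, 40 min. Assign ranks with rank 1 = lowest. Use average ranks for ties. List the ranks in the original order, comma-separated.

5, 3, 1, 7, 2, 4, 8, 6

Sorted (ascending): 9, 10, 19, 26, 38, 40, 48, 51
No ties — each value takes its position as its rank.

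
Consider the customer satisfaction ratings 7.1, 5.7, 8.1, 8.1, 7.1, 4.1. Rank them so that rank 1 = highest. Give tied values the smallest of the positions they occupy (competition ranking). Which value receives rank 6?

4.1

Sorted (descending): 8.1, 8.1, 7.1, 7.1, 5.7, 4.1
The 2 values of 8.1 occupy positions 1–2 → each gets rank 1.
The 2 values of 7.1 occupy positions 3–4 → each gets rank 3.
Rank 6 → value 4.1.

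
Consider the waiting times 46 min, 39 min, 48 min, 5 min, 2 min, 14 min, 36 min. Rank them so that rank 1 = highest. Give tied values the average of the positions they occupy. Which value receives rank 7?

Sorted (descending): 48, 46, 39, 36, 14, 5, 2
No ties — each value takes its position as its rank.
Rank 7 → value 2.

2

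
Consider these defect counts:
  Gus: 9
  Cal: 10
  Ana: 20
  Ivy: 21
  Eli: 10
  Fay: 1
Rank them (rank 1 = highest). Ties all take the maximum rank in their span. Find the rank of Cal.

4

Sorted (descending): 21, 20, 10, 10, 9, 1
The 2 values of 10 occupy positions 3–4 → each gets rank 4.
Cal has value 10 → rank 4.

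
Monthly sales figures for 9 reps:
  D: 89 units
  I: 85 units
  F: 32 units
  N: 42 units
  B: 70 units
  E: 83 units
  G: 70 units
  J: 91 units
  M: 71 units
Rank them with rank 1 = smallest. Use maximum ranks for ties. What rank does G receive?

Sorted (ascending): 32, 42, 70, 70, 71, 83, 85, 89, 91
The 2 values of 70 occupy positions 3–4 → each gets rank 4.
G has value 70 units → rank 4.

4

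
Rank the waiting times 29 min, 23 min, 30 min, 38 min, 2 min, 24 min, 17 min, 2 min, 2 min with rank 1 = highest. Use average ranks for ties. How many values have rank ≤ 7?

6

Sorted (descending): 38, 30, 29, 24, 23, 17, 2, 2, 2
The 3 values of 2 occupy positions 7–9 → average rank 8.
Ranks ≤ 7: {1, 2, 3, 4, 5, 6} → 6 values.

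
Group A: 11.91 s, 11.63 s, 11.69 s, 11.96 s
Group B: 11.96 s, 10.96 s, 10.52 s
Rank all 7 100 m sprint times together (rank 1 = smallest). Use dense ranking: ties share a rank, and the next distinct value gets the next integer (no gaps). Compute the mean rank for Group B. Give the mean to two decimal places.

Sorted (ascending): 10.52, 10.96, 11.63, 11.69, 11.91, 11.96, 11.96
The 2 values of 11.96 share dense rank 6.
Remaining distinct values take the next consecutive integers.
Group B values → pooled ranks: 11.96→6, 10.96→2, 10.52→1
Mean rank = (6 + 2 + 1) / 3 = 3.00

3.00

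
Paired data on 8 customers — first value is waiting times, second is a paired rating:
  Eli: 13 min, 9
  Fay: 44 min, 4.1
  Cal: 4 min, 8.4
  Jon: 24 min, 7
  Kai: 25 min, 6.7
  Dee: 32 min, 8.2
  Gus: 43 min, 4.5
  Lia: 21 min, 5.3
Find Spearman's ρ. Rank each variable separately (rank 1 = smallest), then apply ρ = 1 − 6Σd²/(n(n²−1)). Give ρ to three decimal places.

Ranks of variable 1: 2, 8, 1, 4, 5, 6, 7, 3
Ranks of variable 2: 8, 1, 7, 5, 4, 6, 2, 3
d = r₁ − r₂: -6, 7, -6, -1, 1, 0, 5, 0
d²: 36, 49, 36, 1, 1, 0, 25, 0; Σd² = 148
ρ = 1 − 6·148/(8·63) = 1 − 888/504 = -0.762

-0.762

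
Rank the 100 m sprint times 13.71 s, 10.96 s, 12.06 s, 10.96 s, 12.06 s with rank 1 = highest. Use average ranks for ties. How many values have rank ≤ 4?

3

Sorted (descending): 13.71, 12.06, 12.06, 10.96, 10.96
The 2 values of 12.06 occupy positions 2–3 → average rank (2+3)/2 = 2.5.
The 2 values of 10.96 occupy positions 4–5 → average rank (4+5)/2 = 4.5.
Ranks ≤ 4: {1, 2.5, 2.5} → 3 values.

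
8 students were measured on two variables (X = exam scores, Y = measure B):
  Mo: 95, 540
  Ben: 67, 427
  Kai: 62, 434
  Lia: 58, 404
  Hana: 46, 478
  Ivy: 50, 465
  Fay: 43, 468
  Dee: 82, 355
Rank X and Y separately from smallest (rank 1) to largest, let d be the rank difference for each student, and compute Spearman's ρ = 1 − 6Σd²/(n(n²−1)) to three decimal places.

-0.238

Ranks of variable 1: 8, 6, 5, 4, 2, 3, 1, 7
Ranks of variable 2: 8, 3, 4, 2, 7, 5, 6, 1
d = r₁ − r₂: 0, 3, 1, 2, -5, -2, -5, 6
d²: 0, 9, 1, 4, 25, 4, 25, 36; Σd² = 104
ρ = 1 − 6·104/(8·63) = 1 − 624/504 = -0.238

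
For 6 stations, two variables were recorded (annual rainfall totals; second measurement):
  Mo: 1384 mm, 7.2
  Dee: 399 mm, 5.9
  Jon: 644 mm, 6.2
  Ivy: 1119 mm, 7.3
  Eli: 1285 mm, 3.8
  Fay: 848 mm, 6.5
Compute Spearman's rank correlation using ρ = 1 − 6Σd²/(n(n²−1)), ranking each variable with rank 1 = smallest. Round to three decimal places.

Ranks of variable 1: 6, 1, 2, 4, 5, 3
Ranks of variable 2: 5, 2, 3, 6, 1, 4
d = r₁ − r₂: 1, -1, -1, -2, 4, -1
d²: 1, 1, 1, 4, 16, 1; Σd² = 24
ρ = 1 − 6·24/(6·35) = 1 − 144/210 = 0.314

0.314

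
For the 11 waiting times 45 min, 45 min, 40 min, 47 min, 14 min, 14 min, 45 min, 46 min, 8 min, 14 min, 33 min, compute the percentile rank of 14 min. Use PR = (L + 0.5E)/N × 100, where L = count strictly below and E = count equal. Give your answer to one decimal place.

22.7

N = 11.
Strictly below 14: 1. Equal to 14: 3.
PR = (1 + 0.5·3)/11 × 100 = 22.7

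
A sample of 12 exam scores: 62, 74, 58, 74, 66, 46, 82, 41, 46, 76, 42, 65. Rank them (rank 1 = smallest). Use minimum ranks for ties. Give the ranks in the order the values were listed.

6, 9, 5, 9, 8, 3, 12, 1, 3, 11, 2, 7

Sorted (ascending): 41, 42, 46, 46, 58, 62, 65, 66, 74, 74, 76, 82
The 2 values of 46 occupy positions 3–4 → each gets rank 3.
The 2 values of 74 occupy positions 9–10 → each gets rank 9.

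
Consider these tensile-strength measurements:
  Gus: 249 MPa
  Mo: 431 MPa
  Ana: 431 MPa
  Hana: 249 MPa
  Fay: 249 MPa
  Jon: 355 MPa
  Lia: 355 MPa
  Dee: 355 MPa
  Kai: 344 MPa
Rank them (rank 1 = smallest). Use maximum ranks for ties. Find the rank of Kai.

Sorted (ascending): 249, 249, 249, 344, 355, 355, 355, 431, 431
The 3 values of 249 occupy positions 1–3 → each gets rank 3.
The 3 values of 355 occupy positions 5–7 → each gets rank 7.
The 2 values of 431 occupy positions 8–9 → each gets rank 9.
Kai has value 344 MPa → rank 4.

4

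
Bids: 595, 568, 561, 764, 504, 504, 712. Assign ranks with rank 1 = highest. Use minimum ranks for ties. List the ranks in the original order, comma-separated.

3, 4, 5, 1, 6, 6, 2

Sorted (descending): 764, 712, 595, 568, 561, 504, 504
The 2 values of 504 occupy positions 6–7 → each gets rank 6.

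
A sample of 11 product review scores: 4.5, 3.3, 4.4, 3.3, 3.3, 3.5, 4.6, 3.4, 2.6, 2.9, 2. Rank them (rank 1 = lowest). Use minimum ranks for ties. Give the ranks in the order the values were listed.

10, 4, 9, 4, 4, 8, 11, 7, 2, 3, 1

Sorted (ascending): 2, 2.6, 2.9, 3.3, 3.3, 3.3, 3.4, 3.5, 4.4, 4.5, 4.6
The 3 values of 3.3 occupy positions 4–6 → each gets rank 4.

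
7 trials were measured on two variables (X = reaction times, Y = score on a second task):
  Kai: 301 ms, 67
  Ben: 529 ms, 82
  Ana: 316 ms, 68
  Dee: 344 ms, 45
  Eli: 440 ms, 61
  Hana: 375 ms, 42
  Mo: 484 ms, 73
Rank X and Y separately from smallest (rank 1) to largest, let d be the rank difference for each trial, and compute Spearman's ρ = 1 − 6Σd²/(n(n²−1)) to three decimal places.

Ranks of variable 1: 1, 7, 2, 3, 5, 4, 6
Ranks of variable 2: 4, 7, 5, 2, 3, 1, 6
d = r₁ − r₂: -3, 0, -3, 1, 2, 3, 0
d²: 9, 0, 9, 1, 4, 9, 0; Σd² = 32
ρ = 1 − 6·32/(7·48) = 1 − 192/336 = 0.429

0.429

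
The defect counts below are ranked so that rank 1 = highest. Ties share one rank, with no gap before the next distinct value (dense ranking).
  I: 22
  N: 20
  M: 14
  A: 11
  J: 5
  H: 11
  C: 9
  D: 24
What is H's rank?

Sorted (descending): 24, 22, 20, 14, 11, 11, 9, 5
The 2 values of 11 share dense rank 5.
Remaining distinct values take the next consecutive integers.
H has value 11 → rank 5.

5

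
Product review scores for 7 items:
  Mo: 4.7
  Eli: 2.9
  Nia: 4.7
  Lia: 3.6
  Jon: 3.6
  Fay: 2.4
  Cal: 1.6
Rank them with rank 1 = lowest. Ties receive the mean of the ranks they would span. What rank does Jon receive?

Sorted (ascending): 1.6, 2.4, 2.9, 3.6, 3.6, 4.7, 4.7
The 2 values of 3.6 occupy positions 4–5 → average rank (4+5)/2 = 4.5.
The 2 values of 4.7 occupy positions 6–7 → average rank (6+7)/2 = 6.5.
Jon has value 3.6 → rank 4.5.

4.5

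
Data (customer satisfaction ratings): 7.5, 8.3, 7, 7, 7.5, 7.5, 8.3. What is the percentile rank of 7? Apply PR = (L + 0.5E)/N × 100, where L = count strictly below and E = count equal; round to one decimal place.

14.3

N = 7.
Strictly below 7: 0. Equal to 7: 2.
PR = (0 + 0.5·2)/7 × 100 = 14.3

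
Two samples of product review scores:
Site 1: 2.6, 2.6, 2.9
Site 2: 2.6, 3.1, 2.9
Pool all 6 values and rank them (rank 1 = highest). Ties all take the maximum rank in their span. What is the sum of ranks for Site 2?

Sorted (descending): 3.1, 2.9, 2.9, 2.6, 2.6, 2.6
The 2 values of 2.9 occupy positions 2–3 → each gets rank 3.
The 3 values of 2.6 occupy positions 4–6 → each gets rank 6.
Site 2 values → pooled ranks: 2.6→6, 3.1→1, 2.9→3
Rank sum = 6 + 1 + 3 = 10

10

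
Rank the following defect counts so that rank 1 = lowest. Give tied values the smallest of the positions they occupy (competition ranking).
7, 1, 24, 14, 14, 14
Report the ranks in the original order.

2, 1, 6, 3, 3, 3

Sorted (ascending): 1, 7, 14, 14, 14, 24
The 3 values of 14 occupy positions 3–5 → each gets rank 3.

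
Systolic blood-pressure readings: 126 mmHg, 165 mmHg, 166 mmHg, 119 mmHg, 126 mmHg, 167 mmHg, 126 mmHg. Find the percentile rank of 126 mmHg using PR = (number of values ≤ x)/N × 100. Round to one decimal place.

57.1

N = 7.
Strictly below 126: 1. Equal to 126: 3.
PR = 4/7 × 100 = 57.1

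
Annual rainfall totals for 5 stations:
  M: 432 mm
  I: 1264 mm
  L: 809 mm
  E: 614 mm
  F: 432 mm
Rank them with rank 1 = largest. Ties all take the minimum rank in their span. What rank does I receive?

1

Sorted (descending): 1264, 809, 614, 432, 432
The 2 values of 432 occupy positions 4–5 → each gets rank 4.
I has value 1264 mm → rank 1.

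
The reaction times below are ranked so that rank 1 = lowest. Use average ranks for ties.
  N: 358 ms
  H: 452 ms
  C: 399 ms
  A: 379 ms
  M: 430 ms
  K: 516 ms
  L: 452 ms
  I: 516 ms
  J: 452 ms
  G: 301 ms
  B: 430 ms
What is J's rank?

8

Sorted (ascending): 301, 358, 379, 399, 430, 430, 452, 452, 452, 516, 516
The 2 values of 430 occupy positions 5–6 → average rank (5+6)/2 = 5.5.
The 3 values of 452 occupy positions 7–9 → average rank 8.
The 2 values of 516 occupy positions 10–11 → average rank (10+11)/2 = 10.5.
J has value 452 ms → rank 8.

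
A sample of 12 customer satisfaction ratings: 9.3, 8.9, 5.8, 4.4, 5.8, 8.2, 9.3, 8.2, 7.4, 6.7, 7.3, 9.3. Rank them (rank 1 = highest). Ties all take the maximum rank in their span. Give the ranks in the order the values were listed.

Sorted (descending): 9.3, 9.3, 9.3, 8.9, 8.2, 8.2, 7.4, 7.3, 6.7, 5.8, 5.8, 4.4
The 3 values of 9.3 occupy positions 1–3 → each gets rank 3.
The 2 values of 8.2 occupy positions 5–6 → each gets rank 6.
The 2 values of 5.8 occupy positions 10–11 → each gets rank 11.

3, 4, 11, 12, 11, 6, 3, 6, 7, 9, 8, 3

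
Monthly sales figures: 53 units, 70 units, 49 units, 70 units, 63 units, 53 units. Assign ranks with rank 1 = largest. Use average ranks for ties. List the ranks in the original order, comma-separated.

Sorted (descending): 70, 70, 63, 53, 53, 49
The 2 values of 70 occupy positions 1–2 → average rank (1+2)/2 = 1.5.
The 2 values of 53 occupy positions 4–5 → average rank (4+5)/2 = 4.5.

4.5, 1.5, 6, 1.5, 3, 4.5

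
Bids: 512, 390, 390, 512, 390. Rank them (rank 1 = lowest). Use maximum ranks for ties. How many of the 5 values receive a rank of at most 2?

0

Sorted (ascending): 390, 390, 390, 512, 512
The 3 values of 390 occupy positions 1–3 → each gets rank 3.
The 2 values of 512 occupy positions 4–5 → each gets rank 5.
Ranks ≤ 2: {} → 0 values.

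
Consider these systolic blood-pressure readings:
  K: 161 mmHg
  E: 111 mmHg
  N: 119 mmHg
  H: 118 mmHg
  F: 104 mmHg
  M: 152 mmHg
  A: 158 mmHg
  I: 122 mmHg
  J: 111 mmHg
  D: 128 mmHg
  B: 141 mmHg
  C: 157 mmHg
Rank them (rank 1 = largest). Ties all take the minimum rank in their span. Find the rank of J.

10

Sorted (descending): 161, 158, 157, 152, 141, 128, 122, 119, 118, 111, 111, 104
The 2 values of 111 occupy positions 10–11 → each gets rank 10.
J has value 111 mmHg → rank 10.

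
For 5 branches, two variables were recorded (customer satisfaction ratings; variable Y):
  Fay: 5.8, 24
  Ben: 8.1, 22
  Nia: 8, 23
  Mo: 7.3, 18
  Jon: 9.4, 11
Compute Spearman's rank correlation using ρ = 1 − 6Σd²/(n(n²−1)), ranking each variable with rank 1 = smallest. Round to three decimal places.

Ranks of variable 1: 1, 4, 3, 2, 5
Ranks of variable 2: 5, 3, 4, 2, 1
d = r₁ − r₂: -4, 1, -1, 0, 4
d²: 16, 1, 1, 0, 16; Σd² = 34
ρ = 1 − 6·34/(5·24) = 1 − 204/120 = -0.700

-0.700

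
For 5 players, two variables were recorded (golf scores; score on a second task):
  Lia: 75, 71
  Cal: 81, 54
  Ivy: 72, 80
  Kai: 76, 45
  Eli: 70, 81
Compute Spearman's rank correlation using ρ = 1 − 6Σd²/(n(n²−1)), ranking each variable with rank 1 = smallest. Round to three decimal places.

Ranks of variable 1: 3, 5, 2, 4, 1
Ranks of variable 2: 3, 2, 4, 1, 5
d = r₁ − r₂: 0, 3, -2, 3, -4
d²: 0, 9, 4, 9, 16; Σd² = 38
ρ = 1 − 6·38/(5·24) = 1 − 228/120 = -0.900

-0.900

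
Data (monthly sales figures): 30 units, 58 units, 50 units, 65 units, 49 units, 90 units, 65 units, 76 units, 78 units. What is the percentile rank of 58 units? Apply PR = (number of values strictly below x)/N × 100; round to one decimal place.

33.3

N = 9.
Strictly below 58: 3. Equal to 58: 1.
PR = 3/9 × 100 = 33.3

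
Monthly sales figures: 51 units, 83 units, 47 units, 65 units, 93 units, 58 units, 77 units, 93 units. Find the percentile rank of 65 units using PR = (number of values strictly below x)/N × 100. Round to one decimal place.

N = 8.
Strictly below 65: 3. Equal to 65: 1.
PR = 3/8 × 100 = 37.5

37.5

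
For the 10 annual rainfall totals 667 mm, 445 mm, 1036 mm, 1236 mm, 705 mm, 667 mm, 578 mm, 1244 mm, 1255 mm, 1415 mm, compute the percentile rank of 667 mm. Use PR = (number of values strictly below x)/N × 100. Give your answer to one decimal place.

N = 10.
Strictly below 667: 2. Equal to 667: 2.
PR = 2/10 × 100 = 20.0

20.0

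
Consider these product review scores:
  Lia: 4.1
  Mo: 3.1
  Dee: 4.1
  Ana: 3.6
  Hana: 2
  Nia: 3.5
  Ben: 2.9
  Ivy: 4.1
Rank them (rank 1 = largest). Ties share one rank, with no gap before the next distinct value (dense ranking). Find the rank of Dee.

Sorted (descending): 4.1, 4.1, 4.1, 3.6, 3.5, 3.1, 2.9, 2
The 3 values of 4.1 share dense rank 1.
Remaining distinct values take the next consecutive integers.
Dee has value 4.1 → rank 1.

1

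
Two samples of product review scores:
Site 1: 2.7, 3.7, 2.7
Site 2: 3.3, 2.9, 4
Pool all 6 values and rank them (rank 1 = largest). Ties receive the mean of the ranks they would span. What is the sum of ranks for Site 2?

8

Sorted (descending): 4, 3.7, 3.3, 2.9, 2.7, 2.7
The 2 values of 2.7 occupy positions 5–6 → average rank (5+6)/2 = 5.5.
Site 2 values → pooled ranks: 3.3→3, 2.9→4, 4→1
Rank sum = 3 + 4 + 1 = 8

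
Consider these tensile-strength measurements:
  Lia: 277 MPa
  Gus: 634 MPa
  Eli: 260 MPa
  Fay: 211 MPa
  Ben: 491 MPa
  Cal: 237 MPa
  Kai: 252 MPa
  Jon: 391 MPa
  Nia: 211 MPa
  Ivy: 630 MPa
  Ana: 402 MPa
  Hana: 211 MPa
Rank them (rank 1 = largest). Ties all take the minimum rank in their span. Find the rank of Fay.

10

Sorted (descending): 634, 630, 491, 402, 391, 277, 260, 252, 237, 211, 211, 211
The 3 values of 211 occupy positions 10–12 → each gets rank 10.
Fay has value 211 MPa → rank 10.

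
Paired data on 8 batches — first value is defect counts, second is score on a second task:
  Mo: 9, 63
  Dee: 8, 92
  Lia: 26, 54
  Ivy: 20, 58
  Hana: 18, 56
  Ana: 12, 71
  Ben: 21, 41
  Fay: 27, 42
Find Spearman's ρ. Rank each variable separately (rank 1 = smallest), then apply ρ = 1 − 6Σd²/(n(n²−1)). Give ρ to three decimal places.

-0.881

Ranks of variable 1: 2, 1, 7, 5, 4, 3, 6, 8
Ranks of variable 2: 6, 8, 3, 5, 4, 7, 1, 2
d = r₁ − r₂: -4, -7, 4, 0, 0, -4, 5, 6
d²: 16, 49, 16, 0, 0, 16, 25, 36; Σd² = 158
ρ = 1 − 6·158/(8·63) = 1 − 948/504 = -0.881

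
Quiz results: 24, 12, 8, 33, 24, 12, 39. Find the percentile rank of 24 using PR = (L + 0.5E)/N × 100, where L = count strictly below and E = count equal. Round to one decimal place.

57.1

N = 7.
Strictly below 24: 3. Equal to 24: 2.
PR = (3 + 0.5·2)/7 × 100 = 57.1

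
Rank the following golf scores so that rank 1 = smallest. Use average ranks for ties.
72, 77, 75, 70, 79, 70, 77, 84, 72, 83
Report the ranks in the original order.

3.5, 6.5, 5, 1.5, 8, 1.5, 6.5, 10, 3.5, 9

Sorted (ascending): 70, 70, 72, 72, 75, 77, 77, 79, 83, 84
The 2 values of 70 occupy positions 1–2 → average rank (1+2)/2 = 1.5.
The 2 values of 72 occupy positions 3–4 → average rank (3+4)/2 = 3.5.
The 2 values of 77 occupy positions 6–7 → average rank (6+7)/2 = 6.5.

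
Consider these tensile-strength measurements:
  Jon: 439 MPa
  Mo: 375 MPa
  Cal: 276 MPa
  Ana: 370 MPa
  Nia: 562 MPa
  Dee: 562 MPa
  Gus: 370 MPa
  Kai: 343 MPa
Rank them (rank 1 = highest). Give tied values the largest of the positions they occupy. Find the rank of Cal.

Sorted (descending): 562, 562, 439, 375, 370, 370, 343, 276
The 2 values of 562 occupy positions 1–2 → each gets rank 2.
The 2 values of 370 occupy positions 5–6 → each gets rank 6.
Cal has value 276 MPa → rank 8.

8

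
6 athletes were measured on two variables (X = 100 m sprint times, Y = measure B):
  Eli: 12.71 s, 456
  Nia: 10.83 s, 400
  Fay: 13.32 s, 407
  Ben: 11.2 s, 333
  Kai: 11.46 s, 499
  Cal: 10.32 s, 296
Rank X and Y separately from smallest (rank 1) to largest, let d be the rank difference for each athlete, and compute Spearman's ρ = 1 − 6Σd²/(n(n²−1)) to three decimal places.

Ranks of variable 1: 5, 2, 6, 3, 4, 1
Ranks of variable 2: 5, 3, 4, 2, 6, 1
d = r₁ − r₂: 0, -1, 2, 1, -2, 0
d²: 0, 1, 4, 1, 4, 0; Σd² = 10
ρ = 1 − 6·10/(6·35) = 1 − 60/210 = 0.714

0.714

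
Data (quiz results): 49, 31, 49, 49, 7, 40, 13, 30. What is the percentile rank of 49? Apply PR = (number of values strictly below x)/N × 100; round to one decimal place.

N = 8.
Strictly below 49: 5. Equal to 49: 3.
PR = 5/8 × 100 = 62.5

62.5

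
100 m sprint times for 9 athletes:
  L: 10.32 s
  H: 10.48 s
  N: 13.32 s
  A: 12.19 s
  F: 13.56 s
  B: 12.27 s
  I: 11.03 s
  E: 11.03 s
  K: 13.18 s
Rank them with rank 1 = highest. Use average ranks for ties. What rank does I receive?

Sorted (descending): 13.56, 13.32, 13.18, 12.27, 12.19, 11.03, 11.03, 10.48, 10.32
The 2 values of 11.03 occupy positions 6–7 → average rank (6+7)/2 = 6.5.
I has value 11.03 s → rank 6.5.

6.5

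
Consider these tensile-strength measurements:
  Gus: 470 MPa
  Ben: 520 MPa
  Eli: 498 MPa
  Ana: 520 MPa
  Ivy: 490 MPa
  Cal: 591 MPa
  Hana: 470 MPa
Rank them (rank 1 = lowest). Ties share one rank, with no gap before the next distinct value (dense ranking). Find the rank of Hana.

1

Sorted (ascending): 470, 470, 490, 498, 520, 520, 591
The 2 values of 470 share dense rank 1.
The 2 values of 520 share dense rank 4.
Remaining distinct values take the next consecutive integers.
Hana has value 470 MPa → rank 1.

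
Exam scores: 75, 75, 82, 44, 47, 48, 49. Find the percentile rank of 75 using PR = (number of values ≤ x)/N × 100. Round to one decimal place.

N = 7.
Strictly below 75: 4. Equal to 75: 2.
PR = 6/7 × 100 = 85.7

85.7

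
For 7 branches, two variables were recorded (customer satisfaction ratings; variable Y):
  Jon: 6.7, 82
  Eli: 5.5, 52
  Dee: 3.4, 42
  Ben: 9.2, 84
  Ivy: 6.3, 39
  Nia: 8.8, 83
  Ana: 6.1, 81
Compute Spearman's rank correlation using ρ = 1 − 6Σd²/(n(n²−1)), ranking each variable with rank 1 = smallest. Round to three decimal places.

0.786

Ranks of variable 1: 5, 2, 1, 7, 4, 6, 3
Ranks of variable 2: 5, 3, 2, 7, 1, 6, 4
d = r₁ − r₂: 0, -1, -1, 0, 3, 0, -1
d²: 0, 1, 1, 0, 9, 0, 1; Σd² = 12
ρ = 1 − 6·12/(7·48) = 1 − 72/336 = 0.786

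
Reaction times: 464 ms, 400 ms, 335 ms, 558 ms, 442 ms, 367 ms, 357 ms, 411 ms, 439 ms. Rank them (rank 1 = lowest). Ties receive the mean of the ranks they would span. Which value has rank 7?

Sorted (ascending): 335, 357, 367, 400, 411, 439, 442, 464, 558
No ties — each value takes its position as its rank.
Rank 7 → value 442.

442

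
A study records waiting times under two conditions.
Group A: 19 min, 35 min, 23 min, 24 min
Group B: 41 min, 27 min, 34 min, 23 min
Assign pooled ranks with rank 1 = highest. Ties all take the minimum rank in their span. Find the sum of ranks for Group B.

Sorted (descending): 41, 35, 34, 27, 24, 23, 23, 19
The 2 values of 23 occupy positions 6–7 → each gets rank 6.
Group B values → pooled ranks: 41→1, 27→4, 34→3, 23→6
Rank sum = 1 + 4 + 3 + 6 = 14

14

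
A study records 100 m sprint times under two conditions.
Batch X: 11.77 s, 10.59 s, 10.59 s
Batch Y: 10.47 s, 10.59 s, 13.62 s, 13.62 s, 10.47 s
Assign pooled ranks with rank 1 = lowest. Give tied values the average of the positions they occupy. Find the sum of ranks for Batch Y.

Sorted (ascending): 10.47, 10.47, 10.59, 10.59, 10.59, 11.77, 13.62, 13.62
The 2 values of 10.47 occupy positions 1–2 → average rank (1+2)/2 = 1.5.
The 3 values of 10.59 occupy positions 3–5 → average rank 4.
The 2 values of 13.62 occupy positions 7–8 → average rank (7+8)/2 = 7.5.
Batch Y values → pooled ranks: 10.47→1.5, 10.59→4, 13.62→7.5, 13.62→7.5, 10.47→1.5
Rank sum = 1.5 + 4 + 7.5 + 7.5 + 1.5 = 22

22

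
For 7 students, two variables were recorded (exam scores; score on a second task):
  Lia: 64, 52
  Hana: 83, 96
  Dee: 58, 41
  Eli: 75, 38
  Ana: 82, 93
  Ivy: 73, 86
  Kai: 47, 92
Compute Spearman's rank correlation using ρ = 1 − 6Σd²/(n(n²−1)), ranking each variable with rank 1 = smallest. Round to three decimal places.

Ranks of variable 1: 3, 7, 2, 5, 6, 4, 1
Ranks of variable 2: 3, 7, 2, 1, 6, 4, 5
d = r₁ − r₂: 0, 0, 0, 4, 0, 0, -4
d²: 0, 0, 0, 16, 0, 0, 16; Σd² = 32
ρ = 1 − 6·32/(7·48) = 1 − 192/336 = 0.429

0.429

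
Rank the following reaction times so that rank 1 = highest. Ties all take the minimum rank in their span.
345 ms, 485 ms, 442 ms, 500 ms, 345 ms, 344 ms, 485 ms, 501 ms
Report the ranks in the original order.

Sorted (descending): 501, 500, 485, 485, 442, 345, 345, 344
The 2 values of 485 occupy positions 3–4 → each gets rank 3.
The 2 values of 345 occupy positions 6–7 → each gets rank 6.

6, 3, 5, 2, 6, 8, 3, 1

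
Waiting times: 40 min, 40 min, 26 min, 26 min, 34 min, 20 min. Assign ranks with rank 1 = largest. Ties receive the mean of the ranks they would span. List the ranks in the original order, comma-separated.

1.5, 1.5, 4.5, 4.5, 3, 6

Sorted (descending): 40, 40, 34, 26, 26, 20
The 2 values of 40 occupy positions 1–2 → average rank (1+2)/2 = 1.5.
The 2 values of 26 occupy positions 4–5 → average rank (4+5)/2 = 4.5.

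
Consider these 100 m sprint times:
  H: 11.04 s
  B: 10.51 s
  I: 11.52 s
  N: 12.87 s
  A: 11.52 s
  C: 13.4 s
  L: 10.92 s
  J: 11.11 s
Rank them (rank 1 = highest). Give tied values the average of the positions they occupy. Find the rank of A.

Sorted (descending): 13.4, 12.87, 11.52, 11.52, 11.11, 11.04, 10.92, 10.51
The 2 values of 11.52 occupy positions 3–4 → average rank (3+4)/2 = 3.5.
A has value 11.52 s → rank 3.5.

3.5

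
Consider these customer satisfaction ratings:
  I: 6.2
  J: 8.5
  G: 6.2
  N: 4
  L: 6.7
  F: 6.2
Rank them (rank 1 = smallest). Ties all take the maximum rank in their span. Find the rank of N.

1

Sorted (ascending): 4, 6.2, 6.2, 6.2, 6.7, 8.5
The 3 values of 6.2 occupy positions 2–4 → each gets rank 4.
N has value 4 → rank 1.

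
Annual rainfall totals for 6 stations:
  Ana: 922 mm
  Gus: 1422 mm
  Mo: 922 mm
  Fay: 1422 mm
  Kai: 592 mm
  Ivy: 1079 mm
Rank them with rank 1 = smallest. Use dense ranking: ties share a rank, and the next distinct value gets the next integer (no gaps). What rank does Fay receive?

4

Sorted (ascending): 592, 922, 922, 1079, 1422, 1422
The 2 values of 922 share dense rank 2.
The 2 values of 1422 share dense rank 4.
Remaining distinct values take the next consecutive integers.
Fay has value 1422 mm → rank 4.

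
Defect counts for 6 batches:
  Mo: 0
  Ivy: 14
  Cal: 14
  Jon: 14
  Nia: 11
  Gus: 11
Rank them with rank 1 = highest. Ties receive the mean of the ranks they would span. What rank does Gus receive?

4.5

Sorted (descending): 14, 14, 14, 11, 11, 0
The 3 values of 14 occupy positions 1–3 → average rank 2.
The 2 values of 11 occupy positions 4–5 → average rank (4+5)/2 = 4.5.
Gus has value 11 → rank 4.5.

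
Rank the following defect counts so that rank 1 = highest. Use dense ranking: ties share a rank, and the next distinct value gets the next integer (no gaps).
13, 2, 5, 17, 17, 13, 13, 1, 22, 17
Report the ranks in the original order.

3, 5, 4, 2, 2, 3, 3, 6, 1, 2

Sorted (descending): 22, 17, 17, 17, 13, 13, 13, 5, 2, 1
The 3 values of 17 share dense rank 2.
The 3 values of 13 share dense rank 3.
Remaining distinct values take the next consecutive integers.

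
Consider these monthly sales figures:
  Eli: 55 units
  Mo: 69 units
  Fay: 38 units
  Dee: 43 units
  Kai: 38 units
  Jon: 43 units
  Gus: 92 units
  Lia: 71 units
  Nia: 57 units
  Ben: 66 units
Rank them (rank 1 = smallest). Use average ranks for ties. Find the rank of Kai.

Sorted (ascending): 38, 38, 43, 43, 55, 57, 66, 69, 71, 92
The 2 values of 38 occupy positions 1–2 → average rank (1+2)/2 = 1.5.
The 2 values of 43 occupy positions 3–4 → average rank (3+4)/2 = 3.5.
Kai has value 38 units → rank 1.5.

1.5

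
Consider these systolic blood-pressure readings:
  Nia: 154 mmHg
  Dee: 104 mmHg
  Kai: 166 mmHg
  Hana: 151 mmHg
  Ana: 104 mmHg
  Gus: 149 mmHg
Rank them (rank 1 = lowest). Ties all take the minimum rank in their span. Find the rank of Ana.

Sorted (ascending): 104, 104, 149, 151, 154, 166
The 2 values of 104 occupy positions 1–2 → each gets rank 1.
Ana has value 104 mmHg → rank 1.

1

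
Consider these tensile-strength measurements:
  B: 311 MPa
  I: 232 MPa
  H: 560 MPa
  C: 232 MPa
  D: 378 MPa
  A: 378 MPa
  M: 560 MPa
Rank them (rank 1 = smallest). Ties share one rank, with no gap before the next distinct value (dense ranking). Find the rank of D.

3

Sorted (ascending): 232, 232, 311, 378, 378, 560, 560
The 2 values of 232 share dense rank 1.
The 2 values of 378 share dense rank 3.
The 2 values of 560 share dense rank 4.
Remaining distinct values take the next consecutive integers.
D has value 378 MPa → rank 3.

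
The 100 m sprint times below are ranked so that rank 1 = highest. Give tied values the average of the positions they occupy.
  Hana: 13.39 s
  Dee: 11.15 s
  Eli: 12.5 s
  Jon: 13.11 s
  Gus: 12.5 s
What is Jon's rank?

2

Sorted (descending): 13.39, 13.11, 12.5, 12.5, 11.15
The 2 values of 12.5 occupy positions 3–4 → average rank (3+4)/2 = 3.5.
Jon has value 13.11 s → rank 2.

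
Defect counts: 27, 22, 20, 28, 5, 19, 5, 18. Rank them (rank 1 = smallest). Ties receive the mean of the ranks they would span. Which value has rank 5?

Sorted (ascending): 5, 5, 18, 19, 20, 22, 27, 28
The 2 values of 5 occupy positions 1–2 → average rank (1+2)/2 = 1.5.
Rank 5 → value 20.

20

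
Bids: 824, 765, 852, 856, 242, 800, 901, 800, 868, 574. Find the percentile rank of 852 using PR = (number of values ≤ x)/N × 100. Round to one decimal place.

70.0

N = 10.
Strictly below 852: 6. Equal to 852: 1.
PR = 7/10 × 100 = 70.0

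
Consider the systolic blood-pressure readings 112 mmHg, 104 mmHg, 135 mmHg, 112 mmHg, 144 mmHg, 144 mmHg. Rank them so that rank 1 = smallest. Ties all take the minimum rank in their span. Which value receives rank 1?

104

Sorted (ascending): 104, 112, 112, 135, 144, 144
The 2 values of 112 occupy positions 2–3 → each gets rank 2.
The 2 values of 144 occupy positions 5–6 → each gets rank 5.
Rank 1 → value 104.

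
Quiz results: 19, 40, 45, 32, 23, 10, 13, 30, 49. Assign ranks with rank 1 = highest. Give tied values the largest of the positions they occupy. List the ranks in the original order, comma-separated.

7, 3, 2, 4, 6, 9, 8, 5, 1

Sorted (descending): 49, 45, 40, 32, 30, 23, 19, 13, 10
No ties — each value takes its position as its rank.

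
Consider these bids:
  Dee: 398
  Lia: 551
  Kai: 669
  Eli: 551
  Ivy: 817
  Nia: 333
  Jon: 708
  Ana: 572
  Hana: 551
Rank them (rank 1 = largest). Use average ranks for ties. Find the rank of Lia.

6

Sorted (descending): 817, 708, 669, 572, 551, 551, 551, 398, 333
The 3 values of 551 occupy positions 5–7 → average rank 6.
Lia has value 551 → rank 6.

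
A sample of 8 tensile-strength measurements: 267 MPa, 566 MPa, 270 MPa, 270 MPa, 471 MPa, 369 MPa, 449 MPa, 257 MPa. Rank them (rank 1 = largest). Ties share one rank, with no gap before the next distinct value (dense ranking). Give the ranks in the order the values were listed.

Sorted (descending): 566, 471, 449, 369, 270, 270, 267, 257
The 2 values of 270 share dense rank 5.
Remaining distinct values take the next consecutive integers.

6, 1, 5, 5, 2, 4, 3, 7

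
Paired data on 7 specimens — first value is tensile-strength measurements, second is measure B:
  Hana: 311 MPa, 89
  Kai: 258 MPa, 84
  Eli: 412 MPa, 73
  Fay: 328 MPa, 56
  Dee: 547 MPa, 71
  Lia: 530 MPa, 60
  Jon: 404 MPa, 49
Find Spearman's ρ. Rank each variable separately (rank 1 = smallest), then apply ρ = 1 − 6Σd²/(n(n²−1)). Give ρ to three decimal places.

Ranks of variable 1: 2, 1, 5, 3, 7, 6, 4
Ranks of variable 2: 7, 6, 5, 2, 4, 3, 1
d = r₁ − r₂: -5, -5, 0, 1, 3, 3, 3
d²: 25, 25, 0, 1, 9, 9, 9; Σd² = 78
ρ = 1 − 6·78/(7·48) = 1 − 468/336 = -0.393

-0.393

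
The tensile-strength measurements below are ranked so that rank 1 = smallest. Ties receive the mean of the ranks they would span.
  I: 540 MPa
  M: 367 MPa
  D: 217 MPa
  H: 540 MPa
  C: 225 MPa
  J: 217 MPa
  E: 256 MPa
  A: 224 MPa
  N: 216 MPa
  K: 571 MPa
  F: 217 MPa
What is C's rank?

Sorted (ascending): 216, 217, 217, 217, 224, 225, 256, 367, 540, 540, 571
The 3 values of 217 occupy positions 2–4 → average rank 3.
The 2 values of 540 occupy positions 9–10 → average rank (9+10)/2 = 9.5.
C has value 225 MPa → rank 6.

6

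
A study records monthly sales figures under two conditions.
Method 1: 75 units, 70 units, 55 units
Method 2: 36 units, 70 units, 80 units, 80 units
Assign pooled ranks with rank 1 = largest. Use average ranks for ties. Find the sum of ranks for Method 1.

Sorted (descending): 80, 80, 75, 70, 70, 55, 36
The 2 values of 80 occupy positions 1–2 → average rank (1+2)/2 = 1.5.
The 2 values of 70 occupy positions 4–5 → average rank (4+5)/2 = 4.5.
Method 1 values → pooled ranks: 75→3, 70→4.5, 55→6
Rank sum = 3 + 4.5 + 6 = 13.5

13.5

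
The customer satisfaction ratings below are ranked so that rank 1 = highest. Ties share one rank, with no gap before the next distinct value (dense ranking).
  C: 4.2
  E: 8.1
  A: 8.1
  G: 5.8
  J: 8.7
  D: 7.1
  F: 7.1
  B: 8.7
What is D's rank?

3

Sorted (descending): 8.7, 8.7, 8.1, 8.1, 7.1, 7.1, 5.8, 4.2
The 2 values of 8.7 share dense rank 1.
The 2 values of 8.1 share dense rank 2.
The 2 values of 7.1 share dense rank 3.
Remaining distinct values take the next consecutive integers.
D has value 7.1 → rank 3.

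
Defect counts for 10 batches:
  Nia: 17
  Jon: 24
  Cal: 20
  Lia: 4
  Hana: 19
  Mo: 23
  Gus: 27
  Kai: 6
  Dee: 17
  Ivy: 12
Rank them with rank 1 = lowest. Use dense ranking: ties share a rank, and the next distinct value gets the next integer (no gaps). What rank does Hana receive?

5

Sorted (ascending): 4, 6, 12, 17, 17, 19, 20, 23, 24, 27
The 2 values of 17 share dense rank 4.
Remaining distinct values take the next consecutive integers.
Hana has value 19 → rank 5.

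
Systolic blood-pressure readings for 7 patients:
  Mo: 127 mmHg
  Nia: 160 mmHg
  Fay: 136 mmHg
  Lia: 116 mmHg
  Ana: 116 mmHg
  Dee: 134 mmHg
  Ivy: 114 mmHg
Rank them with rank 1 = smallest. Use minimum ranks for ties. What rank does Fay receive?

6

Sorted (ascending): 114, 116, 116, 127, 134, 136, 160
The 2 values of 116 occupy positions 2–3 → each gets rank 2.
Fay has value 136 mmHg → rank 6.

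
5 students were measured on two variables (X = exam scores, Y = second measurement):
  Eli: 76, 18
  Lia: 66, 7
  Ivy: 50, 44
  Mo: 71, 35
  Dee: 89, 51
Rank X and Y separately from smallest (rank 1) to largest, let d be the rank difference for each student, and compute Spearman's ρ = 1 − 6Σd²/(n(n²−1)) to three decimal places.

0.300

Ranks of variable 1: 4, 2, 1, 3, 5
Ranks of variable 2: 2, 1, 4, 3, 5
d = r₁ − r₂: 2, 1, -3, 0, 0
d²: 4, 1, 9, 0, 0; Σd² = 14
ρ = 1 − 6·14/(5·24) = 1 − 84/120 = 0.300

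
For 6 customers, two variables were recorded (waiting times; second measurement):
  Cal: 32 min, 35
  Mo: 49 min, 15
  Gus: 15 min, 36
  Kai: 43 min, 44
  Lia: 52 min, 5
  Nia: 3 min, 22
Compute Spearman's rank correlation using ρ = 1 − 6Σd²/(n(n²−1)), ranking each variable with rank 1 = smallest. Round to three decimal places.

Ranks of variable 1: 3, 5, 2, 4, 6, 1
Ranks of variable 2: 4, 2, 5, 6, 1, 3
d = r₁ − r₂: -1, 3, -3, -2, 5, -2
d²: 1, 9, 9, 4, 25, 4; Σd² = 52
ρ = 1 − 6·52/(6·35) = 1 − 312/210 = -0.486

-0.486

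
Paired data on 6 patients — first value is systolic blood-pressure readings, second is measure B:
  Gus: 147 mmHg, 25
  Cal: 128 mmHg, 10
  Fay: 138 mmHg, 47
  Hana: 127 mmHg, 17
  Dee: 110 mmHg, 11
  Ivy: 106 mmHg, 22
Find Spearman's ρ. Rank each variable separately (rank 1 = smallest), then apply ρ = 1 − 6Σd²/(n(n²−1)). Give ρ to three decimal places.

Ranks of variable 1: 6, 4, 5, 3, 2, 1
Ranks of variable 2: 5, 1, 6, 3, 2, 4
d = r₁ − r₂: 1, 3, -1, 0, 0, -3
d²: 1, 9, 1, 0, 0, 9; Σd² = 20
ρ = 1 − 6·20/(6·35) = 1 − 120/210 = 0.429

0.429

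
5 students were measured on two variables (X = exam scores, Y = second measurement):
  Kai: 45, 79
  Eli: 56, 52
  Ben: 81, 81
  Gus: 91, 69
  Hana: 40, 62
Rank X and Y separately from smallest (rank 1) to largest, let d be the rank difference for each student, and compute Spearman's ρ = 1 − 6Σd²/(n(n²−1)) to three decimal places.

0.300

Ranks of variable 1: 2, 3, 4, 5, 1
Ranks of variable 2: 4, 1, 5, 3, 2
d = r₁ − r₂: -2, 2, -1, 2, -1
d²: 4, 4, 1, 4, 1; Σd² = 14
ρ = 1 − 6·14/(5·24) = 1 − 84/120 = 0.300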